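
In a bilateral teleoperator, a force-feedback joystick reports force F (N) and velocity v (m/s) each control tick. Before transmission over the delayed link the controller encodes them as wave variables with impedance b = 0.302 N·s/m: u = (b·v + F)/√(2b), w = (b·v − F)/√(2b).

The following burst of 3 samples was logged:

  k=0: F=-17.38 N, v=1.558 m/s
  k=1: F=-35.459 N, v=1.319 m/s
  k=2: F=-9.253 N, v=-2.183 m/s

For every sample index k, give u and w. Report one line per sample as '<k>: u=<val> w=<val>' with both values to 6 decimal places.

k=0: b·v=0.302×1.558=0.470516; √(2b)=0.777174; u=(0.470516+(-17.38))/0.777174=-21.757645, w=(0.470516−(-17.38))/0.777174=22.968483
k=1: b·v=0.302×1.319=0.398338; √(2b)=0.777174; u=(0.398338+(-35.459))/0.777174=-45.112993, w=(0.398338−(-35.459))/0.777174=46.138086
k=2: b·v=0.302×(-2.183)=-0.659266; √(2b)=0.777174; u=(-0.659266+(-9.253))/0.777174=-12.754237, w=(-0.659266−(-9.253))/0.777174=11.057665

0: u=-21.757645 w=22.968483
1: u=-45.112993 w=46.138086
2: u=-12.754237 w=11.057665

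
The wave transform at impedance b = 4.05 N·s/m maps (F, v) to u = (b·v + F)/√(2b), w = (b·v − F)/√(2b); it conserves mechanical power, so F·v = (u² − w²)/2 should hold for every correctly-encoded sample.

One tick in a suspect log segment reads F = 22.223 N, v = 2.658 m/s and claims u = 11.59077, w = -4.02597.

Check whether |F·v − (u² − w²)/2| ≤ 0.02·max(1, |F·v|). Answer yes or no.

F·v = 22.223×2.658 = 59.06873 W.
(u² − w²)/2 = (134.34595 − 16.20843)/2 = 59.06876 W.
|Δ| = 0.00002;  2% of max(1, |F·v|) = 1.18137.

yes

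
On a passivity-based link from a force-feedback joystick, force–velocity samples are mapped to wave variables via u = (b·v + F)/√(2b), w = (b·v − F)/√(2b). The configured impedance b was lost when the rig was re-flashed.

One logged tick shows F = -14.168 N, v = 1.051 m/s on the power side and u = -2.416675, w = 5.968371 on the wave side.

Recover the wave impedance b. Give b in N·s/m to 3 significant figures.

u + w = 3.551696;  u + w = √(2b)·v, so √(2b) = 3.551696/1.051 = 3.379349.
b = (√(2b))²/2 = 11.420001/2 = 5.710000.
(Check via u − w = 2F/√(2b): u − w = -8.385046, 2F/√(2b) = -8.385046.)

b = 5.71 N·s/m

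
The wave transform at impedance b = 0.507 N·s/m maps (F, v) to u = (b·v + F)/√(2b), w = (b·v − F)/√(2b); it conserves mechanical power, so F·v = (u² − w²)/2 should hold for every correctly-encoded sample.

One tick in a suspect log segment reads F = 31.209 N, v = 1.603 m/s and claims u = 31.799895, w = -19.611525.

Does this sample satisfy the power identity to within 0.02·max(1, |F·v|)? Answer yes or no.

no

F·v = 31.209×1.603 = 50.028027 W.
(u² − w²)/2 = (1011.233322 − 384.611913)/2 = 313.310705 W.
|Δ| = 263.282678;  2% of max(1, |F·v|) = 1.000561.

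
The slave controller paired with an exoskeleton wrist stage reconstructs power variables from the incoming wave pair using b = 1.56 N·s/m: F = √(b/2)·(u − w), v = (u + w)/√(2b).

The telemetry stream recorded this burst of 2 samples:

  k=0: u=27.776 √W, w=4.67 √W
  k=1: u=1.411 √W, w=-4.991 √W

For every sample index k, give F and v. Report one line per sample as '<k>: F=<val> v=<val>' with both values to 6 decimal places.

k=0: u−w=23.106000, u+w=32.446000; √(b/2)=0.883176, √(2b)=1.766352; F=0.883176×23.106=20.406667, v=32.446000/1.766352=18.368930
k=1: u−w=6.402000, u+w=-3.580000; √(b/2)=0.883176, √(2b)=1.766352; F=0.883176×6.402=5.654093, v=-3.580000/1.766352=-2.026776

0: F=20.406667 v=18.368930
1: F=5.654093 v=-2.026776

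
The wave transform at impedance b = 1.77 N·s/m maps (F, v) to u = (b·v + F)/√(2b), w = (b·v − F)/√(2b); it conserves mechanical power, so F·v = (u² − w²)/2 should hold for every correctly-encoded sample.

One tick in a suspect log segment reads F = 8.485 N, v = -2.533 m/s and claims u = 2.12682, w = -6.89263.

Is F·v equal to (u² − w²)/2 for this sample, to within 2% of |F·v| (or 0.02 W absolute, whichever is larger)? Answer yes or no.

yes

F·v = 8.485×(-2.533) = -21.4925 W.
(u² − w²)/2 = (4.5234 − 47.5083)/2 = -21.4925 W.
|Δ| = 0.0000;  2% of max(1, |F·v|) = 0.4299.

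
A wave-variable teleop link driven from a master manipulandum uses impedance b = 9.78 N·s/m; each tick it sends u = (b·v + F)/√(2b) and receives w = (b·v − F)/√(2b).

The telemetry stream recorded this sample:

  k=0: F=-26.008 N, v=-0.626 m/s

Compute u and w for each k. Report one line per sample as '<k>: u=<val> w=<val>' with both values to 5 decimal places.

0: u=-7.26491 w=4.49632

k=0: b·v=9.78×(-0.626)=-6.12228; √(2b)=4.42267; u=(-6.12228+(-26.008))/4.42267=-7.26491, w=(-6.12228−(-26.008))/4.42267=4.49632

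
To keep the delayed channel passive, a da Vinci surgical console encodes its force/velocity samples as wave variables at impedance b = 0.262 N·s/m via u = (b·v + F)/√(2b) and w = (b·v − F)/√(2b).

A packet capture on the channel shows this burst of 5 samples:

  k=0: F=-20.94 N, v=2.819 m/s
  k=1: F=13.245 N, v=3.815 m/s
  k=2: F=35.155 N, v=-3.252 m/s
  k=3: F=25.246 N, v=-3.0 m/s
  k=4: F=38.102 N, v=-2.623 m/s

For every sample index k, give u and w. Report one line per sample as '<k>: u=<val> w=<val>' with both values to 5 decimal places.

k=0: b·v=0.262×2.819=0.73858; √(2b)=0.72388; u=(0.73858+(-20.94))/0.72388=-27.90720, w=(0.73858−(-20.94))/0.72388=29.94782
k=1: b·v=0.262×3.815=0.99953; √(2b)=0.72388; u=(0.99953+13.245)/0.72388=19.67807, w=(0.99953−13.245)/0.72388=-16.91647
k=2: b·v=0.262×(-3.252)=-0.85202; √(2b)=0.72388; u=(-0.85202+35.155)/0.72388=47.38776, w=(-0.85202−35.155)/0.72388=-49.74181
k=3: b·v=0.262×(-3.0)=-0.78600; √(2b)=0.72388; u=(-0.78600+25.246)/0.72388=33.79020, w=(-0.78600−25.246)/0.72388=-35.96184
k=4: b·v=0.262×(-2.623)=-0.68723; √(2b)=0.72388; u=(-0.68723+38.102)/0.72388=51.68654, w=(-0.68723−38.102)/0.72388=-53.58528

0: u=-27.90720 w=29.94782
1: u=19.67807 w=-16.91647
2: u=47.38776 w=-49.74181
3: u=33.79020 w=-35.96184
4: u=51.68654 w=-53.58528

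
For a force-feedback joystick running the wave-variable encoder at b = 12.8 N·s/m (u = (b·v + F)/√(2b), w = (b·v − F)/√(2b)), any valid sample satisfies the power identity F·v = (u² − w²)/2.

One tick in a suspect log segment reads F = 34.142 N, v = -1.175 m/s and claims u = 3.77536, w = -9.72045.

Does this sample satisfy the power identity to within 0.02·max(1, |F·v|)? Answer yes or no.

F·v = 34.142×(-1.175) = -40.1169 W.
(u² − w²)/2 = (14.2533 − 94.4871)/2 = -40.1169 W.
|Δ| = 0.0001;  2% of max(1, |F·v|) = 0.8023.

yes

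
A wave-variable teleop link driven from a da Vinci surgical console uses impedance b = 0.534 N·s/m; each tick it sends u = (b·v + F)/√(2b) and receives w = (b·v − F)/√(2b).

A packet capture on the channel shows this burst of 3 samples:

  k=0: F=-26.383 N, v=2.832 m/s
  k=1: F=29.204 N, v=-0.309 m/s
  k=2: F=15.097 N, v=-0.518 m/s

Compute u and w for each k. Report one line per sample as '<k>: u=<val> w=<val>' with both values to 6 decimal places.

k=0: b·v=0.534×2.832=1.512288; √(2b)=1.033441; u=(1.512288+(-26.383))/1.033441=-24.065927, w=(1.512288−(-26.383))/1.033441=26.992631
k=1: b·v=0.534×(-0.309)=-0.165006; √(2b)=1.033441; u=(-0.165006+29.204)/1.033441=28.099328, w=(-0.165006−29.204)/1.033441=-28.418662
k=2: b·v=0.534×(-0.518)=-0.276612; √(2b)=1.033441; u=(-0.276612+15.097)/1.033441=14.340819, w=(-0.276612−15.097)/1.033441=-14.876141

0: u=-24.065927 w=26.992631
1: u=28.099328 w=-28.418662
2: u=14.340819 w=-14.876141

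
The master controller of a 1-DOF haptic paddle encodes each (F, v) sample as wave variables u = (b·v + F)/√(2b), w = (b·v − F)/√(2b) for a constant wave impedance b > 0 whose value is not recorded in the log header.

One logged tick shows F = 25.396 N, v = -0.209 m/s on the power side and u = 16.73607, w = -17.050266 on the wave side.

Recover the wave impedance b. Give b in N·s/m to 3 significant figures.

b = 1.13 N·s/m

u + w = -0.314196;  u + w = √(2b)·v, so √(2b) = -0.314196/(-0.209) = 1.503330.
b = (√(2b))²/2 = 2.260002/2 = 1.130001.
(Check via u − w = 2F/√(2b): u − w = 33.786336, 2F/√(2b) = 33.786324.)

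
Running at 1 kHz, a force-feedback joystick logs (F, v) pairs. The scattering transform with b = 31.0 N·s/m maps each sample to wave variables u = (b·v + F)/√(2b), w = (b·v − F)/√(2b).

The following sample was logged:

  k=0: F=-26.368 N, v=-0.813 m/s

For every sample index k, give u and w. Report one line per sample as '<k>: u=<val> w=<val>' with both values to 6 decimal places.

0: u=-6.549524 w=0.147955

k=0: b·v=31.0×(-0.813)=-25.203000; √(2b)=7.874008; u=(-25.203000+(-26.368))/7.874008=-6.549524, w=(-25.203000−(-26.368))/7.874008=0.147955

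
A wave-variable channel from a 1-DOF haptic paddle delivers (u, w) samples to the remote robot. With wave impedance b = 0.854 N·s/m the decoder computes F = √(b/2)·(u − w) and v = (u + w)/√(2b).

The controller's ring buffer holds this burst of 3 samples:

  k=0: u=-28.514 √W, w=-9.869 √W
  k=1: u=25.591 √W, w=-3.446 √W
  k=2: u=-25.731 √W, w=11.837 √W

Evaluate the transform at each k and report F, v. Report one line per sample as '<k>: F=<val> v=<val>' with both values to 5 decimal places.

k=0: u−w=-18.64500, u+w=-38.38300; √(b/2)=0.65345, √(2b)=1.30690; F=0.65345×(-18.645)=-12.18362, v=-38.38300/1.30690=-29.36939
k=1: u−w=29.03700, u+w=22.14500; √(b/2)=0.65345, √(2b)=1.30690; F=0.65345×29.037=18.97430, v=22.14500/1.30690=16.94462
k=2: u−w=-37.56800, u+w=-13.89400; √(b/2)=0.65345, √(2b)=1.30690; F=0.65345×(-37.568)=-24.54890, v=-13.89400/1.30690=-10.63123

0: F=-12.18362 v=-29.36939
1: F=18.97430 v=16.94462
2: F=-24.54890 v=-10.63123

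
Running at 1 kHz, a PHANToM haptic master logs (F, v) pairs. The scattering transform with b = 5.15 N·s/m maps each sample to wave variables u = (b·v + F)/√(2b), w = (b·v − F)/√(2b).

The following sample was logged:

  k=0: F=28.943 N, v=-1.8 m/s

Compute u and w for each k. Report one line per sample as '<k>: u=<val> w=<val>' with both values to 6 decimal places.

k=0: b·v=5.15×(-1.8)=-9.270000; √(2b)=3.209361; u=(-9.270000+28.943)/3.209361=6.129880, w=(-9.270000−28.943)/3.209361=-11.906730

0: u=6.129880 w=-11.906730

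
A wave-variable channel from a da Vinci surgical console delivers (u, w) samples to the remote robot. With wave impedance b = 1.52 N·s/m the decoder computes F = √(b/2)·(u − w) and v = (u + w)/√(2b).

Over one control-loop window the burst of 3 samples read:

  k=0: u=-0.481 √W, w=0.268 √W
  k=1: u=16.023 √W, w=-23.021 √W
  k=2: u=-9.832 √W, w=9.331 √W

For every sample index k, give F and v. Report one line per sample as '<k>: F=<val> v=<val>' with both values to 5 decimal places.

0: F=-0.65296 v=-0.12216
1: F=34.03777 v=-4.01363
2: F=-16.70592 v=-0.28734

k=0: u−w=-0.74900, u+w=-0.21300; √(b/2)=0.87178, √(2b)=1.74356; F=0.87178×(-0.749)=-0.65296, v=-0.21300/1.74356=-0.12216
k=1: u−w=39.04400, u+w=-6.99800; √(b/2)=0.87178, √(2b)=1.74356; F=0.87178×39.044=34.03777, v=-6.99800/1.74356=-4.01363
k=2: u−w=-19.16300, u+w=-0.50100; √(b/2)=0.87178, √(2b)=1.74356; F=0.87178×(-19.163)=-16.70592, v=-0.50100/1.74356=-0.28734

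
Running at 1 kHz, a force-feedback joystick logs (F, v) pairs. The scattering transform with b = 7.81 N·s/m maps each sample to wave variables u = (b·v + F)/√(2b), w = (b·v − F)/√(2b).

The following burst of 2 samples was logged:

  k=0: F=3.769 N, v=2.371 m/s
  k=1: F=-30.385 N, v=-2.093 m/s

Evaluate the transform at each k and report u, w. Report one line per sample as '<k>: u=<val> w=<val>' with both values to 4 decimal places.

0: u=5.6390 w=3.7317
1: u=-11.8241 w=3.5521

k=0: b·v=7.81×2.371=18.5175; √(2b)=3.9522; u=(18.5175+3.769)/3.9522=5.6390, w=(18.5175−3.769)/3.9522=3.7317
k=1: b·v=7.81×(-2.093)=-16.3463; √(2b)=3.9522; u=(-16.3463+(-30.385))/3.9522=-11.8241, w=(-16.3463−(-30.385))/3.9522=3.5521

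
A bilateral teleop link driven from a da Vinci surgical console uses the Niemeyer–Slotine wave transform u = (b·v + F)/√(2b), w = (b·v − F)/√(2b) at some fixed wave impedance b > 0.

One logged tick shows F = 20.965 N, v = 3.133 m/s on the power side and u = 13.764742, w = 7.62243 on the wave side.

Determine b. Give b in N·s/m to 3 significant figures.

b = 23.3 N·s/m

u + w = 21.387172;  u + w = √(2b)·v, so √(2b) = 21.387172/3.133 = 6.826419.
b = (√(2b))²/2 = 46.600002/2 = 23.300001.
(Check via u − w = 2F/√(2b): u − w = 6.142312, 2F/√(2b) = 6.142312.)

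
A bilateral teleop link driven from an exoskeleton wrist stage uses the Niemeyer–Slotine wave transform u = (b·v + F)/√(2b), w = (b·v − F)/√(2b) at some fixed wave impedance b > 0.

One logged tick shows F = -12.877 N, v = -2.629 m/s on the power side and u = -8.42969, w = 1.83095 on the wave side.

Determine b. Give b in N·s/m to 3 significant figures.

u + w = -6.5987;  u + w = √(2b)·v, so √(2b) = -6.5987/(-2.629) = 2.5100.
b = (√(2b))²/2 = 6.3000/2 = 3.1500.
(Check via u − w = 2F/√(2b): u − w = -10.2606, 2F/√(2b) = -10.2606.)

b = 3.15 N·s/m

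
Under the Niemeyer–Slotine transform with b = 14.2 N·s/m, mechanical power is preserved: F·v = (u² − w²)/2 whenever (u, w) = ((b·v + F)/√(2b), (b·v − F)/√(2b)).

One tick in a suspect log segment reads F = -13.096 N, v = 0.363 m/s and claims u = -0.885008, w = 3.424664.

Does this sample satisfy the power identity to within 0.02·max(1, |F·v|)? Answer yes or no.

no

F·v = (-13.096)×0.363 = -4.753848 W.
(u² − w²)/2 = (0.783239 − 11.728324)/2 = -5.472542 W.
|Δ| = 0.718694;  2% of max(1, |F·v|) = 0.095077.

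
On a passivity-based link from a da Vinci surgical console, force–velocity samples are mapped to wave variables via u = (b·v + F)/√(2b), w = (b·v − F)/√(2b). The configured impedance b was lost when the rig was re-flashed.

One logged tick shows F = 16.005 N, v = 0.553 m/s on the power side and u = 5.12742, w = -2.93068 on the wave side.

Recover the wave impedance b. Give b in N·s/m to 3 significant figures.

b = 7.89 N·s/m

u + w = 2.1967;  u + w = √(2b)·v, so √(2b) = 2.1967/0.553 = 3.9724.
b = (√(2b))²/2 = 15.7800/2 = 7.8900.
(Check via u − w = 2F/√(2b): u − w = 8.0581, 2F/√(2b) = 8.0581.)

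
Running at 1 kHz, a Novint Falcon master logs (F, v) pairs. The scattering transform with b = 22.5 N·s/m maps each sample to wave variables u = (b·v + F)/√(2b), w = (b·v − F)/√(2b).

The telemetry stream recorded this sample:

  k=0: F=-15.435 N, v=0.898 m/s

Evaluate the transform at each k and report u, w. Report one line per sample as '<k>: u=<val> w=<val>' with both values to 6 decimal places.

k=0: b·v=22.5×0.898=20.205000; √(2b)=6.708204; u=(20.205000+(-15.435))/6.708204=0.711070, w=(20.205000−(-15.435))/6.708204=5.312898

0: u=0.711070 w=5.312898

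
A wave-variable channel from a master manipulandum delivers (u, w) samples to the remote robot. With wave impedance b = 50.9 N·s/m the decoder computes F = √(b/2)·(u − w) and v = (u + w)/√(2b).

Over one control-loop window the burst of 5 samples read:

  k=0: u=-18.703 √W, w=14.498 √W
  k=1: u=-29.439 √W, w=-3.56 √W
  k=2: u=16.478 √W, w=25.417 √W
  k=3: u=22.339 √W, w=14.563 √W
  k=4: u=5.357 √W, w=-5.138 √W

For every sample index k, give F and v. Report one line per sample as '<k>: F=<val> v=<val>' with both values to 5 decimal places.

k=0: u−w=-33.20100, u+w=-4.20500; √(b/2)=5.04480, √(2b)=10.08960; F=5.04480×(-33.201)=-167.49238, v=-4.20500/10.08960=-0.41677
k=1: u−w=-25.87900, u+w=-32.99900; √(b/2)=5.04480, √(2b)=10.08960; F=5.04480×(-25.879)=-130.55436, v=-32.99900/10.08960=-3.27060
k=2: u−w=-8.93900, u+w=41.89500; √(b/2)=5.04480, √(2b)=10.08960; F=5.04480×(-8.939)=-45.09546, v=41.89500/10.08960=4.15230
k=3: u−w=7.77600, u+w=36.90200; √(b/2)=5.04480, √(2b)=10.08960; F=5.04480×7.776=39.22836, v=36.90200/10.08960=3.65743
k=4: u−w=10.49500, u+w=0.21900; √(b/2)=5.04480, √(2b)=10.08960; F=5.04480×10.495=52.94517, v=0.21900/10.08960=0.02171

0: F=-167.49238 v=-0.41677
1: F=-130.55436 v=-3.27060
2: F=-45.09546 v=4.15230
3: F=39.22836 v=3.65743
4: F=52.94517 v=0.02171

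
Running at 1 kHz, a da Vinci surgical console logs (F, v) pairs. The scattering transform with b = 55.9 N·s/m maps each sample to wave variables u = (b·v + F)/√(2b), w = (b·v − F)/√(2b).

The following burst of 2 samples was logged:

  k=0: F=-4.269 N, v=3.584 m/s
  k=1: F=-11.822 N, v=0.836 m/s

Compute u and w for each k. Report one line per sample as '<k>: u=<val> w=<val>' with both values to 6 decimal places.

0: u=18.544062 w=19.351548
1: u=3.301672 w=5.537817

k=0: b·v=55.9×3.584=200.345600; √(2b)=10.573552; u=(200.345600+(-4.269))/10.573552=18.544062, w=(200.345600−(-4.269))/10.573552=19.351548
k=1: b·v=55.9×0.836=46.732400; √(2b)=10.573552; u=(46.732400+(-11.822))/10.573552=3.301672, w=(46.732400−(-11.822))/10.573552=5.537817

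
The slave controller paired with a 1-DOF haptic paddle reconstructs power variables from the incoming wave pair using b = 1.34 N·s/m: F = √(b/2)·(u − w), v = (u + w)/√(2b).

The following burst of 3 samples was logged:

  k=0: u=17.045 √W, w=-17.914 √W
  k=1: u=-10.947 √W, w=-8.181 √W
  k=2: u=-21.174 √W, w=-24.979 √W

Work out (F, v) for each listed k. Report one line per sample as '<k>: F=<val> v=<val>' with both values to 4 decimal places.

0: F=28.6152 v=-0.5308
1: F=-2.2641 v=-11.6843
2: F=3.1145 v=-28.1924

k=0: u−w=34.9590, u+w=-0.8690; √(b/2)=0.8185, √(2b)=1.6371; F=0.8185×34.959=28.6152, v=-0.8690/1.6371=-0.5308
k=1: u−w=-2.7660, u+w=-19.1280; √(b/2)=0.8185, √(2b)=1.6371; F=0.8185×(-2.766)=-2.2641, v=-19.1280/1.6371=-11.6843
k=2: u−w=3.8050, u+w=-46.1530; √(b/2)=0.8185, √(2b)=1.6371; F=0.8185×3.805=3.1145, v=-46.1530/1.6371=-28.1924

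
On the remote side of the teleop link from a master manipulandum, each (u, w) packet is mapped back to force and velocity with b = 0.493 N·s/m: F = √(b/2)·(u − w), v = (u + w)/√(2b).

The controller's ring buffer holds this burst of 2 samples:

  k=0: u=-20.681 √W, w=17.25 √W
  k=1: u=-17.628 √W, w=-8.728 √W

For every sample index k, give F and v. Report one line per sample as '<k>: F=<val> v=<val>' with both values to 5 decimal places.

0: F=-18.83227 v=-3.45527
1: F=-4.41874 v=-26.54245

k=0: u−w=-37.93100, u+w=-3.43100; √(b/2)=0.49649, √(2b)=0.99298; F=0.49649×(-37.931)=-18.83227, v=-3.43100/0.99298=-3.45527
k=1: u−w=-8.90000, u+w=-26.35600; √(b/2)=0.49649, √(2b)=0.99298; F=0.49649×(-8.9)=-4.41874, v=-26.35600/0.99298=-26.54245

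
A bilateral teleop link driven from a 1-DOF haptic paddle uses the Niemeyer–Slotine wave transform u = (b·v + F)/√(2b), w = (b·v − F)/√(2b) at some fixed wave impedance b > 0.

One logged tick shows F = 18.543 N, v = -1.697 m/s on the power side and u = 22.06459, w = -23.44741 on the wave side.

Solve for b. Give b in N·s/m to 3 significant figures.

b = 0.332 N·s/m

u + w = -1.3828;  u + w = √(2b)·v, so √(2b) = -1.3828/(-1.697) = 0.8149.
b = (√(2b))²/2 = 0.6640/2 = 0.3320.
(Check via u − w = 2F/√(2b): u − w = 45.5120, 2F/√(2b) = 45.5120.)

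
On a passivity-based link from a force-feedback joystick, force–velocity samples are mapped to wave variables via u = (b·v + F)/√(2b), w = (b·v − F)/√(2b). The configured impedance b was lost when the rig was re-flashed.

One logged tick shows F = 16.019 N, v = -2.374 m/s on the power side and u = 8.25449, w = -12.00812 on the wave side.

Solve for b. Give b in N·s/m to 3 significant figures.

u + w = -3.75363;  u + w = √(2b)·v, so √(2b) = -3.75363/(-2.374) = 1.58114.
b = (√(2b))²/2 = 2.50001/2 = 1.25000.
(Check via u − w = 2F/√(2b): u − w = 20.26261, 2F/√(2b) = 20.26258.)

b = 1.25 N·s/m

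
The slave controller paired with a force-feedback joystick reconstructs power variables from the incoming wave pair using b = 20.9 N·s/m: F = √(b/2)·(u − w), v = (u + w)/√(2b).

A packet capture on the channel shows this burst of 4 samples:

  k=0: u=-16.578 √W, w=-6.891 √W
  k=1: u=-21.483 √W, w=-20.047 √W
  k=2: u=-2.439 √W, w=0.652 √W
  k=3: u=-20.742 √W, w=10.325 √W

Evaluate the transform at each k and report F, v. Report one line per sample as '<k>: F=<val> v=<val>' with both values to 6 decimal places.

0: F=-31.314642 v=-3.629998
1: F=-4.642080 v=-6.423530
2: F=-9.992109 v=-0.276399
3: F=-100.428613 v=-1.611219

k=0: u−w=-9.687000, u+w=-23.469000; √(b/2)=3.232646, √(2b)=6.465292; F=3.232646×(-9.687)=-31.314642, v=-23.469000/6.465292=-3.629998
k=1: u−w=-1.436000, u+w=-41.530000; √(b/2)=3.232646, √(2b)=6.465292; F=3.232646×(-1.436)=-4.642080, v=-41.530000/6.465292=-6.423530
k=2: u−w=-3.091000, u+w=-1.787000; √(b/2)=3.232646, √(2b)=6.465292; F=3.232646×(-3.091)=-9.992109, v=-1.787000/6.465292=-0.276399
k=3: u−w=-31.067000, u+w=-10.417000; √(b/2)=3.232646, √(2b)=6.465292; F=3.232646×(-31.067)=-100.428613, v=-10.417000/6.465292=-1.611219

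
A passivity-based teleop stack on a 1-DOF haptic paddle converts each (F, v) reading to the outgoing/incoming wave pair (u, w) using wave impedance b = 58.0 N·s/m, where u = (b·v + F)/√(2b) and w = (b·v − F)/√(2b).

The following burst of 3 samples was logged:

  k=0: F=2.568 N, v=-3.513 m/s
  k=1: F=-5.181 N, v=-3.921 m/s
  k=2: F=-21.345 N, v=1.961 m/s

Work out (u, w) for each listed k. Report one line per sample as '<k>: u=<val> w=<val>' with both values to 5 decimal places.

k=0: b·v=58.0×(-3.513)=-203.75400; √(2b)=10.77033; u=(-203.75400+2.568)/10.77033=-18.67965, w=(-203.75400−2.568)/10.77033=-19.15652
k=1: b·v=58.0×(-3.921)=-227.41800; √(2b)=10.77033; u=(-227.41800+(-5.181))/10.77033=-21.59627, w=(-227.41800−(-5.181))/10.77033=-20.63419
k=2: b·v=58.0×1.961=113.73800; √(2b)=10.77033; u=(113.73800+(-21.345))/10.77033=8.57847, w=(113.73800−(-21.345))/10.77033=12.54214

0: u=-18.67965 w=-19.15652
1: u=-21.59627 w=-20.63419
2: u=8.57847 w=12.54214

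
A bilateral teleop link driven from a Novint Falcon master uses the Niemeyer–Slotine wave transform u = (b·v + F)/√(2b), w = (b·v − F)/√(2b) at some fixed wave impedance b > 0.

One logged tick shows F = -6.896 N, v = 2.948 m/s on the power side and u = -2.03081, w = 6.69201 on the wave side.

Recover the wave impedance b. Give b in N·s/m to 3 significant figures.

u + w = 4.66120;  u + w = √(2b)·v, so √(2b) = 4.66120/2.948 = 1.58114.
b = (√(2b))²/2 = 2.50000/2 = 1.25000.
(Check via u − w = 2F/√(2b): u − w = -8.72282, 2F/√(2b) = -8.72282.)

b = 1.25 N·s/m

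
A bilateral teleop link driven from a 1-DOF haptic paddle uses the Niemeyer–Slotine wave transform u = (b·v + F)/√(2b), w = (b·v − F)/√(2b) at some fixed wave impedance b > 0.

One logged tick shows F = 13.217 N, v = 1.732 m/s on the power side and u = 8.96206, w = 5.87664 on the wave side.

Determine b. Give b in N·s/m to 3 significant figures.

b = 36.7 N·s/m

u + w = 14.8387;  u + w = √(2b)·v, so √(2b) = 14.8387/1.732 = 8.5674.
b = (√(2b))²/2 = 73.4000/2 = 36.7000.
(Check via u − w = 2F/√(2b): u − w = 3.0854, 2F/√(2b) = 3.0854.)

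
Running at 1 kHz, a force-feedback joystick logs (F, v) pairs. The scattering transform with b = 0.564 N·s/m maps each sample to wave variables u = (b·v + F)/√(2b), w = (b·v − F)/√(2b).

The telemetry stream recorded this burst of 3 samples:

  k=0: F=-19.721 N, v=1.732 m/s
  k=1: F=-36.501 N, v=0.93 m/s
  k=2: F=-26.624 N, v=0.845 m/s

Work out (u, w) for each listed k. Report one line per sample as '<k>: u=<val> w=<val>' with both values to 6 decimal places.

k=0: b·v=0.564×1.732=0.976848; √(2b)=1.062073; u=(0.976848+(-19.721))/1.062073=-17.648640, w=(0.976848−(-19.721))/1.062073=19.488151
k=1: b·v=0.564×0.93=0.524520; √(2b)=1.062073; u=(0.524520+(-36.501))/1.062073=-33.873816, w=(0.524520−(-36.501))/1.062073=34.861544
k=2: b·v=0.564×0.845=0.476580; √(2b)=1.062073; u=(0.476580+(-26.624))/1.062073=-24.619220, w=(0.476580−(-26.624))/1.062073=25.516672

0: u=-17.648640 w=19.488151
1: u=-33.873816 w=34.861544
2: u=-24.619220 w=25.516672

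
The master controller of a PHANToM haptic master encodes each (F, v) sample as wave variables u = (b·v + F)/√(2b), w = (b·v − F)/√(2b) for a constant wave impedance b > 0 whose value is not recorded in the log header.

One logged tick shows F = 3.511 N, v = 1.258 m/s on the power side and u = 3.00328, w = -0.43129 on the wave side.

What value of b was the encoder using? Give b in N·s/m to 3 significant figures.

b = 2.09 N·s/m

u + w = 2.57199;  u + w = √(2b)·v, so √(2b) = 2.57199/1.258 = 2.04451.
b = (√(2b))²/2 = 4.18001/2 = 2.09000.
(Check via u − w = 2F/√(2b): u − w = 3.43457, 2F/√(2b) = 3.43457.)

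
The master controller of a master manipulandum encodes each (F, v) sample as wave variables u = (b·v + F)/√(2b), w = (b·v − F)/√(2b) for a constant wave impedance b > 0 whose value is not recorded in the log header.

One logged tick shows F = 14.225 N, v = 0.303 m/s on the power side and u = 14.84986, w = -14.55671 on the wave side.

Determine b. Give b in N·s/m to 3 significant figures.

b = 0.468 N·s/m

u + w = 0.2931;  u + w = √(2b)·v, so √(2b) = 0.2931/0.303 = 0.9675.
b = (√(2b))²/2 = 0.9360/2 = 0.4680.
(Check via u − w = 2F/√(2b): u − w = 29.4066, 2F/√(2b) = 29.4059.)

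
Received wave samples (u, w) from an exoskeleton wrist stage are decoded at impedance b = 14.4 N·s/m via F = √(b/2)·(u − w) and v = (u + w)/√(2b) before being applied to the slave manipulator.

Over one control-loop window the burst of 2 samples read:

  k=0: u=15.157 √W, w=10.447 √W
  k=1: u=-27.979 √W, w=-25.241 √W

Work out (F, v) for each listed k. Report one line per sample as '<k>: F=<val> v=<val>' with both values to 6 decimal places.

0: F=12.638256 v=4.771024
1: F=-7.346825 v=-9.916961

k=0: u−w=4.710000, u+w=25.604000; √(b/2)=2.683282, √(2b)=5.366563; F=2.683282×4.71=12.638256, v=25.604000/5.366563=4.771024
k=1: u−w=-2.738000, u+w=-53.220000; √(b/2)=2.683282, √(2b)=5.366563; F=2.683282×(-2.738)=-7.346825, v=-53.220000/5.366563=-9.916961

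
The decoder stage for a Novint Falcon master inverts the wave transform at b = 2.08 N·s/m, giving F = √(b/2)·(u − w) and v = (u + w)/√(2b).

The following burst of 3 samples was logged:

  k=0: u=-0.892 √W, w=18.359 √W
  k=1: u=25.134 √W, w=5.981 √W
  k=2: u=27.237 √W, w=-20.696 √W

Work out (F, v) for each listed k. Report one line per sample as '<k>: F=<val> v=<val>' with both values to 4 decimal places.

k=0: u−w=-19.2510, u+w=17.4670; √(b/2)=1.0198, √(2b)=2.0396; F=1.0198×(-19.251)=-19.6322, v=17.4670/2.0396=8.5639
k=1: u−w=19.1530, u+w=31.1150; √(b/2)=1.0198, √(2b)=2.0396; F=1.0198×19.153=19.5323, v=31.1150/2.0396=15.2554
k=2: u−w=47.9330, u+w=6.5410; √(b/2)=1.0198, √(2b)=2.0396; F=1.0198×47.933=48.8823, v=6.5410/2.0396=3.2070

0: F=-19.6322 v=8.5639
1: F=19.5323 v=15.2554
2: F=48.8823 v=3.2070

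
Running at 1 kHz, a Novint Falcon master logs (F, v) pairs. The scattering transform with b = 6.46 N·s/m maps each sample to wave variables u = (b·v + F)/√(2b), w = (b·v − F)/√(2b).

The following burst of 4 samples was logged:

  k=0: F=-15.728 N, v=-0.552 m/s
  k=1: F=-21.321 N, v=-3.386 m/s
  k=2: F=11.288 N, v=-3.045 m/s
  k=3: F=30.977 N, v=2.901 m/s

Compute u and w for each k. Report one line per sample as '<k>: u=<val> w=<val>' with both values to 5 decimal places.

0: u=-5.36771 w=3.38358
1: u=-12.01705 w=-0.15373
2: u=-2.33213 w=-8.61294
3: u=13.83177 w=-3.40430

k=0: b·v=6.46×(-0.552)=-3.56592; √(2b)=3.59444; u=(-3.56592+(-15.728))/3.59444=-5.36771, w=(-3.56592−(-15.728))/3.59444=3.38358
k=1: b·v=6.46×(-3.386)=-21.87356; √(2b)=3.59444; u=(-21.87356+(-21.321))/3.59444=-12.01705, w=(-21.87356−(-21.321))/3.59444=-0.15373
k=2: b·v=6.46×(-3.045)=-19.67070; √(2b)=3.59444; u=(-19.67070+11.288)/3.59444=-2.33213, w=(-19.67070−11.288)/3.59444=-8.61294
k=3: b·v=6.46×2.901=18.74046; √(2b)=3.59444; u=(18.74046+30.977)/3.59444=13.83177, w=(18.74046−30.977)/3.59444=-3.40430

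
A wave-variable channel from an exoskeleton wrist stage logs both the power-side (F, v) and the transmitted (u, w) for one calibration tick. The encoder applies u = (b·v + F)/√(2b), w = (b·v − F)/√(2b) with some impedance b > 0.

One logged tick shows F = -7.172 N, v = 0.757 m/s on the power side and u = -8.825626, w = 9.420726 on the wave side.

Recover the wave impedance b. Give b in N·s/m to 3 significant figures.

b = 0.309 N·s/m

u + w = 0.595100;  u + w = √(2b)·v, so √(2b) = 0.595100/0.757 = 0.786129.
b = (√(2b))²/2 = 0.618000/2 = 0.309000.
(Check via u − w = 2F/√(2b): u − w = -18.246352, 2F/√(2b) = -18.246359.)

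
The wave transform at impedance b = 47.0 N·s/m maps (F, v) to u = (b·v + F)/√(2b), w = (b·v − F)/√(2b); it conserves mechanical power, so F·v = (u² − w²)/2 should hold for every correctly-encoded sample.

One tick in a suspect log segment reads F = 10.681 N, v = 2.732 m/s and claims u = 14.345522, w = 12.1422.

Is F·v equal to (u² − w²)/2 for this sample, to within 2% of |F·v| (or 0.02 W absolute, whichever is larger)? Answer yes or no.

F·v = 10.681×2.732 = 29.180492 W.
(u² − w²)/2 = (205.794001 − 147.433021)/2 = 29.180490 W.
|Δ| = 0.000002;  2% of max(1, |F·v|) = 0.583610.

yes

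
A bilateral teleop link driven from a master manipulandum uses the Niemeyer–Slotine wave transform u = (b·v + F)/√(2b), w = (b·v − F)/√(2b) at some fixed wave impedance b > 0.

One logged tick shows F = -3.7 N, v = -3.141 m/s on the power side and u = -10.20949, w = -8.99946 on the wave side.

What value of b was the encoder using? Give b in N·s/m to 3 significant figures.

u + w = -19.2090;  u + w = √(2b)·v, so √(2b) = -19.2090/(-3.141) = 6.1156.
b = (√(2b))²/2 = 37.4000/2 = 18.7000.
(Check via u − w = 2F/√(2b): u − w = -1.2100, 2F/√(2b) = -1.2100.)

b = 18.7 N·s/m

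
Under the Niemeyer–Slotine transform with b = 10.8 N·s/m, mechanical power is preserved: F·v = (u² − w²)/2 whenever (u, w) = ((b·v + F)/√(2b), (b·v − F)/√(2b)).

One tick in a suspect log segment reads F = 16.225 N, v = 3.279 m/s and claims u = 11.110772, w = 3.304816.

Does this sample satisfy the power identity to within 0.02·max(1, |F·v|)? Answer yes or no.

F·v = 16.225×3.279 = 53.201775 W.
(u² − w²)/2 = (123.449254 − 10.921809)/2 = 56.263723 W.
|Δ| = 3.061948;  2% of max(1, |F·v|) = 1.064036.

no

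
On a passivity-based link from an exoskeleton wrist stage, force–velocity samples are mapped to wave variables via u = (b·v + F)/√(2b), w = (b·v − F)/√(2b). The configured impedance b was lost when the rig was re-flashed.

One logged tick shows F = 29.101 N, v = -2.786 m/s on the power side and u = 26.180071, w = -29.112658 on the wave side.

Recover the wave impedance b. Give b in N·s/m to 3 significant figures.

u + w = -2.932587;  u + w = √(2b)·v, so √(2b) = -2.932587/(-2.786) = 1.052616.
b = (√(2b))²/2 = 1.108000/2 = 0.554000.
(Check via u − w = 2F/√(2b): u − w = 55.292729, 2F/√(2b) = 55.292741.)

b = 0.554 N·s/m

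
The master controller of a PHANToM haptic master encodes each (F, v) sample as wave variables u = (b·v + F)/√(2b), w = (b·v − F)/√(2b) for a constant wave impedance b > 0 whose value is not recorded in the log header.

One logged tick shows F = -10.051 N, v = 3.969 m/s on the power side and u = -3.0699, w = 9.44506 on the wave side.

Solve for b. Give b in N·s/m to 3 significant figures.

u + w = 6.3752;  u + w = √(2b)·v, so √(2b) = 6.3752/3.969 = 1.6062.
b = (√(2b))²/2 = 2.5800/2 = 1.2900.
(Check via u − w = 2F/√(2b): u − w = -12.5150, 2F/√(2b) = -12.5150.)

b = 1.29 N·s/m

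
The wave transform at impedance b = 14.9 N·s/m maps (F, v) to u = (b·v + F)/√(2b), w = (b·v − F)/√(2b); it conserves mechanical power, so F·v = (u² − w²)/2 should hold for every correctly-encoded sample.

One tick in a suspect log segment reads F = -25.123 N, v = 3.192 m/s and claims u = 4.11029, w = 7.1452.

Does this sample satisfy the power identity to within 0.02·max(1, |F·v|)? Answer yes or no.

F·v = (-25.123)×3.192 = -80.19262 W.
(u² − w²)/2 = (16.89448 − 51.05388)/2 = -17.07970 W.
|Δ| = 63.11292;  2% of max(1, |F·v|) = 1.60385.

no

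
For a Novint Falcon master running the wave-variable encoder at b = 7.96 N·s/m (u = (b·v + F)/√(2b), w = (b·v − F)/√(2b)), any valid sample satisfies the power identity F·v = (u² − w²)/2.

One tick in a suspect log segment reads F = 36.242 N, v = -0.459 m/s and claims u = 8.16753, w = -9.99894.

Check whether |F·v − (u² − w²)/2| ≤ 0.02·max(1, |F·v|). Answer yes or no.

yes

F·v = 36.242×(-0.459) = -16.6351 W.
(u² − w²)/2 = (66.7085 − 99.9788)/2 = -16.6351 W.
|Δ| = 0.0000;  2% of max(1, |F·v|) = 0.3327.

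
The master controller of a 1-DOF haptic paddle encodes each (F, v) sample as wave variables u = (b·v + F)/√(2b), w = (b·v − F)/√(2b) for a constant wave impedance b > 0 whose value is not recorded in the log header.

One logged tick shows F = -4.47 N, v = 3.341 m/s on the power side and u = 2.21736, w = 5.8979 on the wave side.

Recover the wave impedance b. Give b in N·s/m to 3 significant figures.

u + w = 8.1153;  u + w = √(2b)·v, so √(2b) = 8.1153/3.341 = 2.4290.
b = (√(2b))²/2 = 5.9000/2 = 2.9500.
(Check via u − w = 2F/√(2b): u − w = -3.6805, 2F/√(2b) = -3.6805.)

b = 2.95 N·s/m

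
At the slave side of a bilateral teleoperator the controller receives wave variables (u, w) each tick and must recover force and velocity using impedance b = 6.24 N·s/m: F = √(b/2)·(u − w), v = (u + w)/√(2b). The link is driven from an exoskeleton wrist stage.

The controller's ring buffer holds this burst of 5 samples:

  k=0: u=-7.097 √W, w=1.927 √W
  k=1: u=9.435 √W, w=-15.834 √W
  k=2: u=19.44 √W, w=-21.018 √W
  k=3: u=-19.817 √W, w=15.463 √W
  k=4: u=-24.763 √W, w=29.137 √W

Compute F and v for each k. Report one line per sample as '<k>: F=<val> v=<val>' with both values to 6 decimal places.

k=0: u−w=-9.024000, u+w=-5.170000; √(b/2)=1.766352, √(2b)=3.532704; F=1.766352×(-9.024)=-15.939562, v=-5.170000/3.532704=-1.463468
k=1: u−w=25.269000, u+w=-6.399000; √(b/2)=1.766352, √(2b)=3.532704; F=1.766352×25.269=44.633953, v=-6.399000/3.532704=-1.811360
k=2: u−w=40.458000, u+w=-1.578000; √(b/2)=1.766352, √(2b)=3.532704; F=1.766352×40.458=71.463076, v=-1.578000/3.532704=-0.446683
k=3: u−w=-35.280000, u+w=-4.354000; √(b/2)=1.766352, √(2b)=3.532704; F=1.766352×(-35.28)=-62.316905, v=-4.354000/3.532704=-1.232484
k=4: u−w=-53.900000, u+w=4.374000; √(b/2)=1.766352, √(2b)=3.532704; F=1.766352×(-53.9)=-95.206382, v=4.374000/3.532704=1.238145

0: F=-15.939562 v=-1.463468
1: F=44.633953 v=-1.811360
2: F=71.463076 v=-0.446683
3: F=-62.316905 v=-1.232484
4: F=-95.206382 v=1.238145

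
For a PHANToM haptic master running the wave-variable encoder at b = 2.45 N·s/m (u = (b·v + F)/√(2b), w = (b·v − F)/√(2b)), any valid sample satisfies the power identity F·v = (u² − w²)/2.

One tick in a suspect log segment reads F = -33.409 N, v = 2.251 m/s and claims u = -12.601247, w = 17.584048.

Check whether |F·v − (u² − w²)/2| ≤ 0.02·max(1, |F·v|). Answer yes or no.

F·v = (-33.409)×2.251 = -75.203659 W.
(u² − w²)/2 = (158.791426 − 309.198744)/2 = -75.203659 W.
|Δ| = 0.000000;  2% of max(1, |F·v|) = 1.504073.

yes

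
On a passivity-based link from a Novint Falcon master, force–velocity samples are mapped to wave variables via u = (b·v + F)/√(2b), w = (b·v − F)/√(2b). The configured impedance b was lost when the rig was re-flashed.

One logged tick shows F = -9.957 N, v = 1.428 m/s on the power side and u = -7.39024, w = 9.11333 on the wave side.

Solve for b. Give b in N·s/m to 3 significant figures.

u + w = 1.72309;  u + w = √(2b)·v, so √(2b) = 1.72309/1.428 = 1.20665.
b = (√(2b))²/2 = 1.45599/2 = 0.72800.
(Check via u − w = 2F/√(2b): u − w = -16.50357, 2F/√(2b) = -16.50360.)

b = 0.728 N·s/m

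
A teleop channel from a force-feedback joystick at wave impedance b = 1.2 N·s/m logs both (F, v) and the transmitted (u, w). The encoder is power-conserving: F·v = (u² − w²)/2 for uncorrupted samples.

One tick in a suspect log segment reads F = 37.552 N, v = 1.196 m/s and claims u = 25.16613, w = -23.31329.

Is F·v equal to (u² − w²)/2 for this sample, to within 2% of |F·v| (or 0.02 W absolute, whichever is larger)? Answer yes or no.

yes

F·v = 37.552×1.196 = 44.9122 W.
(u² − w²)/2 = (633.3341 − 543.5095)/2 = 44.9123 W.
|Δ| = 0.0001;  2% of max(1, |F·v|) = 0.8982.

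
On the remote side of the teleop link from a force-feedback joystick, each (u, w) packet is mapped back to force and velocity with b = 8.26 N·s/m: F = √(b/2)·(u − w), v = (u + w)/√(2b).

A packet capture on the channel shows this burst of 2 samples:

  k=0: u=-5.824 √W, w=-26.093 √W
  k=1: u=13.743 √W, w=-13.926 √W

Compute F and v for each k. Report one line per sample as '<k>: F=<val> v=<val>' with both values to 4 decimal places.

k=0: u−w=20.2690, u+w=-31.9170; √(b/2)=2.0322, √(2b)=4.0645; F=2.0322×20.269=41.1915, v=-31.9170/4.0645=-7.8527
k=1: u−w=27.6690, u+w=-0.1830; √(b/2)=2.0322, √(2b)=4.0645; F=2.0322×27.669=56.2301, v=-0.1830/4.0645=-0.0450

0: F=41.1915 v=-7.8527
1: F=56.2301 v=-0.0450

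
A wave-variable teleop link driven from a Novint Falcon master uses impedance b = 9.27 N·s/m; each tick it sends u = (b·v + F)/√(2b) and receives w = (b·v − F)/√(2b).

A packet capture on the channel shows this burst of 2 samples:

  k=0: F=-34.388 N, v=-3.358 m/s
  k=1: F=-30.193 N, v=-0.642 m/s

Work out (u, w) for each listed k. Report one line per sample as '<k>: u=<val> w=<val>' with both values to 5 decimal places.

k=0: b·v=9.27×(-3.358)=-31.12866; √(2b)=4.30581; u=(-31.12866+(-34.388))/4.30581=-15.21587, w=(-31.12866−(-34.388))/4.30581=0.75696
k=1: b·v=9.27×(-0.642)=-5.95134; √(2b)=4.30581; u=(-5.95134+(-30.193))/4.30581=-8.39432, w=(-5.95134−(-30.193))/4.30581=5.62999

0: u=-15.21587 w=0.75696
1: u=-8.39432 w=5.62999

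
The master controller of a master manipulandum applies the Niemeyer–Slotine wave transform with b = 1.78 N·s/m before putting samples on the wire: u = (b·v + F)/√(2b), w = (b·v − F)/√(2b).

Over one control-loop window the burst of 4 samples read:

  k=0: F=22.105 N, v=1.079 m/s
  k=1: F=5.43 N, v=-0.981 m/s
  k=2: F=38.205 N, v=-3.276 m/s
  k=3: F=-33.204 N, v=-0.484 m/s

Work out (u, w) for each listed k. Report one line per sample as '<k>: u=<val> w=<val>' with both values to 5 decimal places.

0: u=12.73355 w=-10.69770
1: u=1.95242 w=-3.80337
2: u=17.15804 w=-23.33918
3: u=-18.05469 w=17.14148

k=0: b·v=1.78×1.079=1.92062; √(2b)=1.88680; u=(1.92062+22.105)/1.88680=12.73355, w=(1.92062−22.105)/1.88680=-10.69770
k=1: b·v=1.78×(-0.981)=-1.74618; √(2b)=1.88680; u=(-1.74618+5.43)/1.88680=1.95242, w=(-1.74618−5.43)/1.88680=-3.80337
k=2: b·v=1.78×(-3.276)=-5.83128; √(2b)=1.88680; u=(-5.83128+38.205)/1.88680=17.15804, w=(-5.83128−38.205)/1.88680=-23.33918
k=3: b·v=1.78×(-0.484)=-0.86152; √(2b)=1.88680; u=(-0.86152+(-33.204))/1.88680=-18.05469, w=(-0.86152−(-33.204))/1.88680=17.14148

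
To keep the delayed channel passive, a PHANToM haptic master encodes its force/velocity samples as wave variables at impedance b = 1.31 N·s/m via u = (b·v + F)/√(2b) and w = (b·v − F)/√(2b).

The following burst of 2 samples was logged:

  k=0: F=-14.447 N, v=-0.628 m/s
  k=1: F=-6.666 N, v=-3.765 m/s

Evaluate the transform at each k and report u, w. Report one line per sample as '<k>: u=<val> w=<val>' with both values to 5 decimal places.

0: u=-9.43364 w=8.41713
1: u=-7.16536 w=1.07118

k=0: b·v=1.31×(-0.628)=-0.82268; √(2b)=1.61864; u=(-0.82268+(-14.447))/1.61864=-9.43364, w=(-0.82268−(-14.447))/1.61864=8.41713
k=1: b·v=1.31×(-3.765)=-4.93215; √(2b)=1.61864; u=(-4.93215+(-6.666))/1.61864=-7.16536, w=(-4.93215−(-6.666))/1.61864=1.07118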